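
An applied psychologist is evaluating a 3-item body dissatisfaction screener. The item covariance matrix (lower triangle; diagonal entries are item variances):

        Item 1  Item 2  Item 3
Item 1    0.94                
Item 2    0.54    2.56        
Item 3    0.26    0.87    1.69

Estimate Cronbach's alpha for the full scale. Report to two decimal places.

Σσ²ᵢ = 0.94 + 2.56 + 1.69 = 5.19
Sum of the distinct covariances = 1.67
total variance = 5.19 + 2 × 1.67 = 8.53
α = (k/(k−1))·(1 − Σσ²ᵢ/total variance) = (3/2)·(1 − 5.19/8.53) = 0.59

Cronbach's alpha = 0.59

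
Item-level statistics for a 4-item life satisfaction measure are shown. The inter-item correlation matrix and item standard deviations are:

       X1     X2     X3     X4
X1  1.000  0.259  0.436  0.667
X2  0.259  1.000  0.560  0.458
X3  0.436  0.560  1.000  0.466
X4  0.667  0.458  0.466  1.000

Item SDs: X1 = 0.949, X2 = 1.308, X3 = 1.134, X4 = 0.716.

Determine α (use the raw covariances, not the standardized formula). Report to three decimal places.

α = 0.755

Σσ²ᵢ = 0.949² + 1.308² + 1.134² + 0.716² = 4.4101
Covariances σ_ij = r_ij · s_i · s_j:
  σ(X1,X2) = 0.259 × 0.949 × 1.308 = 0.3215
  σ(X1,X3) = 0.436 × 0.949 × 1.134 = 0.4692
  σ(X1,X4) = 0.667 × 0.949 × 0.716 = 0.4532
  σ(X2,X3) = 0.560 × 1.308 × 1.134 = 0.8306
  σ(X2,X4) = 0.458 × 1.308 × 0.716 = 0.4289
  σ(X3,X4) = 0.466 × 1.134 × 0.716 = 0.3784
σ²_T = Σσ²ᵢ + 2·Σσ_ij = 4.4101 + 2 × 2.8818 = 10.1737
α = (4/3)·(1 − 4.4101/10.1737) = 0.755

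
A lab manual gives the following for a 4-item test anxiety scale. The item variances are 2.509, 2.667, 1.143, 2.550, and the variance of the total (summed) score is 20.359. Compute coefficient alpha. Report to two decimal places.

coefficient alpha = 0.75

sum of item variances = 2.509 + 2.667 + 1.143 + 2.550 = 8.869
α = (k/(k−1))·(1 − sum of item variances/total variance) = (4/3)·(1 − 8.869/20.359) = 0.75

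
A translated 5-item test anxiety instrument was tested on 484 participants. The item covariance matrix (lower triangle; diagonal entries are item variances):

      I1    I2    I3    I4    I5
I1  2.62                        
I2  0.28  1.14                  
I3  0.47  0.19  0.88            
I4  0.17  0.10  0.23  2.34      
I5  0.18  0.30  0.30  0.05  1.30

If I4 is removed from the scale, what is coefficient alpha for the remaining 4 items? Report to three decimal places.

Remaining items: I1, I2, I3, I5 (k = 4).
Σσᵢ² = 2.62 + 1.14 + 0.88 + 1.30 = 5.94
total variance = 5.94 + 2 × 1.72 = 9.38
α (item deleted) = (4/3)·(1 − 5.94/9.38) = 0.489

α = 0.489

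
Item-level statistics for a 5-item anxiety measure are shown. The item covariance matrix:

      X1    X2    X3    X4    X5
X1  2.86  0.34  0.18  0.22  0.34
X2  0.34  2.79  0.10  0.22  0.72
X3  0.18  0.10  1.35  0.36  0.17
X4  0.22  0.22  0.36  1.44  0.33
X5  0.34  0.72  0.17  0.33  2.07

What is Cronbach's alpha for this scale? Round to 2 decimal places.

sum of item variances = 2.86 + 2.79 + 1.35 + 1.44 + 2.07 = 10.51
Σ_{i<j} σ_ij = 2.98
σ²_total = 10.51 + 2 × 2.98 = 16.47
α = (k/(k−1))·(1 − sum of item variances/σ²_total) = (5/4)·(1 − 10.51/16.47) = 0.45

Cronbach's alpha = 0.45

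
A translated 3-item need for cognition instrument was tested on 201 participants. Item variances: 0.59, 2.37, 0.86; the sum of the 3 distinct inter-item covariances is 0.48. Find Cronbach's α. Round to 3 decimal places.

Cronbach's α = 0.301

sum of item variances = 0.59 + 2.37 + 0.86 = 3.82
Sum of distinct covariances = 0.48
total variance = sum of item variances + 2·Σcov = 3.82 + 2 × 0.48 = 4.78
α = (3/2)·(1 − 3.82/4.78) = 0.301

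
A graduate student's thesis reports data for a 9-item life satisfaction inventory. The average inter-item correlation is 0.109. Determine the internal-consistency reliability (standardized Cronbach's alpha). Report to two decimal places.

Standardized α = k·r̄ / (1 + (k−1)·r̄) = 9 × 0.109 / (1 + 8 × 0.109)
  = 0.9810 / 1.8720 = 0.52

α = 0.52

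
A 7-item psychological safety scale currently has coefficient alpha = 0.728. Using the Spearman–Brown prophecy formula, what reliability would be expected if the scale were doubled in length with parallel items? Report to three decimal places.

predicted reliability = 0.843

Length factor m = 2
α' = m·α / (1 + (m−1)·α)
   = 2 × 0.728 / (1 + (2 − 1) × 0.728)
   = 1.4560 / 1.7280 = 0.843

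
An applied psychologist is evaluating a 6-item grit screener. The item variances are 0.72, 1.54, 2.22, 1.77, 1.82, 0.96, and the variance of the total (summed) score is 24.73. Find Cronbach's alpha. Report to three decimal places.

ΣVar(i) = 0.72 + 1.54 + 2.22 + 1.77 + 1.82 + 0.96 = 9.03
α = (k/(k−1))·(1 − ΣVar(i)/total variance) = (6/5)·(1 − 9.03/24.73) = 0.762

Cronbach's alpha = 0.762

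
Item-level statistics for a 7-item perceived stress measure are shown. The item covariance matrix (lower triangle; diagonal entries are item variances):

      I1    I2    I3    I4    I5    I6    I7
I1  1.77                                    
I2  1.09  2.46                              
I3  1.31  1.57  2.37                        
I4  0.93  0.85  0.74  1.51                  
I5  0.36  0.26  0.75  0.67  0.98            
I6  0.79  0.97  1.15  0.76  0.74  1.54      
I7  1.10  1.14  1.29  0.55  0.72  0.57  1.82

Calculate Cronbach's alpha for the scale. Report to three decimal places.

α = 0.871

Σσᵢ² = 1.77 + 2.46 + 2.37 + 1.51 + 0.98 + 1.54 + 1.82 = 12.45
Sum of the distinct covariances = 18.31
total variance = 12.45 + 2 × 18.31 = 49.07
α = (k/(k−1))·(1 − Σσᵢ²/total variance) = (7/6)·(1 − 12.45/49.07) = 0.871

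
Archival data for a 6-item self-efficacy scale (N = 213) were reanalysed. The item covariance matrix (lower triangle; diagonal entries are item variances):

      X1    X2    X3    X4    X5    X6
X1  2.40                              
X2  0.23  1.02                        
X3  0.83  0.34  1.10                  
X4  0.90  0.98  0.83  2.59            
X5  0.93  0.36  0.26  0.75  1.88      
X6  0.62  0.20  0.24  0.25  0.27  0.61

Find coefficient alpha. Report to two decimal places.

α = 0.75

Σσᵢ² = 2.40 + 1.02 + 1.10 + 2.59 + 1.88 + 0.61 = 9.60
Sum of off-diagonal covariances = 7.99
σ²_total = 9.60 + 2 × 7.99 = 25.58
α = (k/(k−1))·(1 − Σσᵢ²/σ²_total) = (6/5)·(1 − 9.60/25.58) = 0.75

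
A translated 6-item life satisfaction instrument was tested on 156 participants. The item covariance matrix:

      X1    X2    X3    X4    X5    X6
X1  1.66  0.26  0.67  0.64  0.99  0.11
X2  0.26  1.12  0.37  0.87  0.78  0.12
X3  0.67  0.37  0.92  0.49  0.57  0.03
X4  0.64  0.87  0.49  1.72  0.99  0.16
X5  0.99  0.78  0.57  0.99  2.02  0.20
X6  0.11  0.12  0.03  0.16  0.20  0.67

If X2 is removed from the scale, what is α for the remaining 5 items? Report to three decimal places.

Remaining items: X1, X3, X4, X5, X6 (k = 5).
sum of item variances = 1.66 + 0.92 + 1.72 + 2.02 + 0.67 = 6.99
Var(T) = 6.99 + 2 × 4.85 = 16.69
α (item deleted) = (5/4)·(1 − 6.99/16.69) = 0.726

α = 0.726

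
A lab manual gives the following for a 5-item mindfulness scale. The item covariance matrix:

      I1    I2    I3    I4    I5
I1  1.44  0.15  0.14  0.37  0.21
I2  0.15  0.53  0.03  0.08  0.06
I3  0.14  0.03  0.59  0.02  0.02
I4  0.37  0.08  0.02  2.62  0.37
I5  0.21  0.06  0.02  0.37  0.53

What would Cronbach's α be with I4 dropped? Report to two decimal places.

Cronbach's α = 0.38

Remaining items: I1, I2, I3, I5 (k = 4).
sum of item variances = 1.44 + 0.53 + 0.59 + 0.53 = 3.09
total variance = 3.09 + 2 × 0.61 = 4.31
α (item deleted) = (4/3)·(1 − 3.09/4.31) = 0.38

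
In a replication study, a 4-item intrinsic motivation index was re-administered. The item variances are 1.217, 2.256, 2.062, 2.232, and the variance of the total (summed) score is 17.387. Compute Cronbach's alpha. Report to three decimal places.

α = 0.738

Σσ²ᵢ = 1.217 + 2.256 + 2.062 + 2.232 = 7.767
α = (k/(k−1))·(1 − Σσ²ᵢ/Var(T)) = (4/3)·(1 − 7.767/17.387) = 0.738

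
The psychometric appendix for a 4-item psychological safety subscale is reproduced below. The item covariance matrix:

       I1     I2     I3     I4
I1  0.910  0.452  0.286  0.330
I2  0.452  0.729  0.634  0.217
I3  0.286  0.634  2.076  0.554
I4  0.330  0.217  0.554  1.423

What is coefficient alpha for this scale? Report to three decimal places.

Σσ²ᵢ = 0.910 + 0.729 + 2.076 + 1.423 = 5.138
Σ_{i<j} σ_ij = 2.473
σ²_total = 5.138 + 2 × 2.473 = 10.084
α = (k/(k−1))·(1 − Σσ²ᵢ/σ²_total) = (4/3)·(1 − 5.138/10.084) = 0.654

coefficient alpha = 0.654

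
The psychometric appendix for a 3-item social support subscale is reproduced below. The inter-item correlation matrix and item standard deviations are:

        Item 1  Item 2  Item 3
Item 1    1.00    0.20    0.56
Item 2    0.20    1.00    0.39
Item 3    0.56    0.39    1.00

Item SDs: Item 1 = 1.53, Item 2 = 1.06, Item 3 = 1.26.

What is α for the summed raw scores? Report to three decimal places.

α = 0.649

Σσ²ᵢ = 1.53² + 1.06² + 1.26² = 5.0521
Covariances σ_ij = r_ij · s_i · s_j:
  σ(Item 1,Item 2) = 0.20 × 1.53 × 1.06 = 0.3244
  σ(Item 1,Item 3) = 0.56 × 1.53 × 1.26 = 1.0796
  σ(Item 2,Item 3) = 0.39 × 1.06 × 1.26 = 0.5209
σ²_T = Σσ²ᵢ + 2·Σσ_ij = 5.0521 + 2 × 1.9249 = 8.9019
α = (3/2)·(1 − 5.0521/8.9019) = 0.649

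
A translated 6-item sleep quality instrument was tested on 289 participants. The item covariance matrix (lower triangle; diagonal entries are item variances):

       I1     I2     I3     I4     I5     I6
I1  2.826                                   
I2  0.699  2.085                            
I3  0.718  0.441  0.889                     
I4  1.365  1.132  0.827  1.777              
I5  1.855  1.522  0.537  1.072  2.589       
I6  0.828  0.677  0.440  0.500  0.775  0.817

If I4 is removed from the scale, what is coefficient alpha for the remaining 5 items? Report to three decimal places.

α = 0.811

Remaining items: I1, I2, I3, I5, I6 (k = 5).
Σσ²ᵢ = 2.826 + 2.085 + 0.889 + 2.589 + 0.817 = 9.206
σ²_T = 9.206 + 2 × 8.492 = 26.190
α (item deleted) = (5/4)·(1 − 9.206/26.190) = 0.811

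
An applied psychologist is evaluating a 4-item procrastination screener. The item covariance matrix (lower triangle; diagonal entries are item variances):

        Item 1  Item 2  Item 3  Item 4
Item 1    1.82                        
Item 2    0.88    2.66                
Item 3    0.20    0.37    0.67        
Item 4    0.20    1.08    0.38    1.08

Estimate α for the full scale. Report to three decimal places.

sum of item variances = 1.82 + 2.66 + 0.67 + 1.08 = 6.23
Σ_{i<j} σ_ij = 3.11
Var(T) = 6.23 + 2 × 3.11 = 12.45
α = (k/(k−1))·(1 − sum of item variances/Var(T)) = (4/3)·(1 − 6.23/12.45) = 0.666

α = 0.666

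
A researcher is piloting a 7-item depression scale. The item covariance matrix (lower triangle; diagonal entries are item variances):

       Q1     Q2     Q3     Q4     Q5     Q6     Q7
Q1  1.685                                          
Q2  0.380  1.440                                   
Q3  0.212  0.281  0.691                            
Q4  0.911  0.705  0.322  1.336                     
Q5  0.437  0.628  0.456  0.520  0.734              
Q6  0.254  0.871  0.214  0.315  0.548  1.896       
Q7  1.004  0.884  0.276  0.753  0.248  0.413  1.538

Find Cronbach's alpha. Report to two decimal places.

α = 0.81

Σσ²ᵢ = 1.685 + 1.440 + 0.691 + 1.336 + 0.734 + 1.896 + 1.538 = 9.320
Σ_{i<j} σ_ij = 10.632
total variance = 9.320 + 2 × 10.632 = 30.584
α = (k/(k−1))·(1 − Σσ²ᵢ/total variance) = (7/6)·(1 − 9.320/30.584) = 0.81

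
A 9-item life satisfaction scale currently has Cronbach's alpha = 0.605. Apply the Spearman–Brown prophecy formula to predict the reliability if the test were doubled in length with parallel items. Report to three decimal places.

predicted reliability = 0.754

Length factor m = 2
α' = m·α / (1 + (m−1)·α)
   = 2 × 0.605 / (1 + (2 − 1) × 0.605)
   = 1.2100 / 1.6050 = 0.754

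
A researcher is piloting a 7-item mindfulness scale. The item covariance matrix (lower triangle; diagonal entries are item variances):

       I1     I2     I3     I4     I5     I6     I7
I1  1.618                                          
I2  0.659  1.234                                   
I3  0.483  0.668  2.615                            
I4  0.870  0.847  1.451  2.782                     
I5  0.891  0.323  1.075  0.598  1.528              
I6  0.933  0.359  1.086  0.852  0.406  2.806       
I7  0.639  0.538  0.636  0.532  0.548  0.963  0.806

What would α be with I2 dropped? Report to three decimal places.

Remaining items: I1, I3, I4, I5, I6, I7 (k = 6).
ΣVar(i) = 1.618 + 2.615 + 2.782 + 1.528 + 2.806 + 0.806 = 12.155
total variance = 12.155 + 2 × 11.963 = 36.081
α (item deleted) = (6/5)·(1 − 12.155/36.081) = 0.796

α = 0.796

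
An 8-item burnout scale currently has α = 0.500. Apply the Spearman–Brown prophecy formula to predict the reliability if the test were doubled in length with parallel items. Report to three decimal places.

Length factor m = 2
α' = m·α / (1 + (m−1)·α)
   = 2 × 0.500 / (1 + (2 − 1) × 0.500)
   = 1.0000 / 1.5000 = 0.667

predicted reliability = 0.667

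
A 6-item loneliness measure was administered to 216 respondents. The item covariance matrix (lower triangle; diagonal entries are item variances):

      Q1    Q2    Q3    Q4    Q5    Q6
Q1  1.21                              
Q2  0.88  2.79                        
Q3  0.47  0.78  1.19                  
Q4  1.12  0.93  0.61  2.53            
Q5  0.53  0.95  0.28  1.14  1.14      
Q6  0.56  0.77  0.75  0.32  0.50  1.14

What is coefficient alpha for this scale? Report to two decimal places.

ΣVar(i) = 1.21 + 2.79 + 1.19 + 2.53 + 1.14 + 1.14 = 10.00
Sum of off-diagonal covariances = 10.59
σ²_T = 10.00 + 2 × 10.59 = 31.18
α = (k/(k−1))·(1 − ΣVar(i)/σ²_T) = (6/5)·(1 − 10.00/31.18) = 0.82

α = 0.82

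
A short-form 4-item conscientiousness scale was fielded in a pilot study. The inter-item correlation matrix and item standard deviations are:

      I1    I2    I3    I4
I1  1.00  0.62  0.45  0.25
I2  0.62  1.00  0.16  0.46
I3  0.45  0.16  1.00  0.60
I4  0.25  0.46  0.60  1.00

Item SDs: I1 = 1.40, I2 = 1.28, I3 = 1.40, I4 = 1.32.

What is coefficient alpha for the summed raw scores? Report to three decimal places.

coefficient alpha = 0.745

Σσ²ᵢ = 1.40² + 1.28² + 1.40² + 1.32² = 7.3008
Covariances σ_ij = r_ij · s_i · s_j:
  σ(I1,I2) = 0.62 × 1.40 × 1.28 = 1.1110
  σ(I1,I3) = 0.45 × 1.40 × 1.40 = 0.8820
  σ(I1,I4) = 0.25 × 1.40 × 1.32 = 0.4620
  σ(I2,I3) = 0.16 × 1.28 × 1.40 = 0.2867
  σ(I2,I4) = 0.46 × 1.28 × 1.32 = 0.7772
  σ(I3,I4) = 0.60 × 1.40 × 1.32 = 1.1088
σ²_T = Σσ²ᵢ + 2·Σσ_ij = 7.3008 + 2 × 4.6277 = 16.5562
α = (4/3)·(1 − 7.3008/16.5562) = 0.745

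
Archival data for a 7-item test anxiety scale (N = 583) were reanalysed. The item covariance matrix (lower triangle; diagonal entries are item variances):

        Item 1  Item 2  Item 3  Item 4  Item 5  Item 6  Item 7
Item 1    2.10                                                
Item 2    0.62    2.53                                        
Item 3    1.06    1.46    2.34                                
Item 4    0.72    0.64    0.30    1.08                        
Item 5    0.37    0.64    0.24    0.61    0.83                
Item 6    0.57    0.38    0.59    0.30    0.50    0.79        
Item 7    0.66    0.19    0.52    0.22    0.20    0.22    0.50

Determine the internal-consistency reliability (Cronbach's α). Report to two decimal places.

Σσᵢ² = 2.10 + 2.53 + 2.34 + 1.08 + 0.83 + 0.79 + 0.50 = 10.17
Sum of off-diagonal covariances = 11.01
total variance = 10.17 + 2 × 11.01 = 32.19
α = (k/(k−1))·(1 − Σσᵢ²/total variance) = (7/6)·(1 − 10.17/32.19) = 0.80

α = 0.80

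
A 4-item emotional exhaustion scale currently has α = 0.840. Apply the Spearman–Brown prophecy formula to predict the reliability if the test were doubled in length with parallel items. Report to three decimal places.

predicted reliability = 0.913

Length factor m = 2
α' = m·α / (1 + (m−1)·α)
   = 2 × 0.840 / (1 + (2 − 1) × 0.840)
   = 1.6800 / 1.8400 = 0.913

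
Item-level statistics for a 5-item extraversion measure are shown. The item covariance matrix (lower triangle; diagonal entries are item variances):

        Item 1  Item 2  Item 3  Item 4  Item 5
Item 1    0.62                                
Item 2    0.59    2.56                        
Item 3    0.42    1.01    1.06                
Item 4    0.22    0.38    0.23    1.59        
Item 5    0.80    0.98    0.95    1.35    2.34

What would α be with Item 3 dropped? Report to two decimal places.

α = 0.73

Remaining items: Item 1, Item 2, Item 4, Item 5 (k = 4).
ΣVar(i) = 0.62 + 2.56 + 1.59 + 2.34 = 7.11
Var(T) = 7.11 + 2 × 4.32 = 15.75
α (item deleted) = (4/3)·(1 − 7.11/15.75) = 0.73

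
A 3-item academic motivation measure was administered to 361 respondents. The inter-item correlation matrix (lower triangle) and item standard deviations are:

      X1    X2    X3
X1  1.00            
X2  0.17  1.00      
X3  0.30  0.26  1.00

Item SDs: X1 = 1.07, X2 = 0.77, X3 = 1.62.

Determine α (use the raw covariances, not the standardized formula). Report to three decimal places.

α = 0.466

Σσ²ᵢ = 1.07² + 0.77² + 1.62² = 4.3622
Covariances σ_ij = r_ij · s_i · s_j:
  σ(X1,X2) = 0.17 × 1.07 × 0.77 = 0.1401
  σ(X1,X3) = 0.30 × 1.07 × 1.62 = 0.5200
  σ(X2,X3) = 0.26 × 0.77 × 1.62 = 0.3243
σ²_T = Σσ²ᵢ + 2·Σσ_ij = 4.3622 + 2 × 0.9844 = 6.3310
α = (3/2)·(1 − 4.3622/6.3310) = 0.466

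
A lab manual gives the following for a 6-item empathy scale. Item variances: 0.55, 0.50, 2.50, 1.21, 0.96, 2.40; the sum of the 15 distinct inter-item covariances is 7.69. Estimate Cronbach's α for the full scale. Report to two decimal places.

Σσ²ᵢ = 0.55 + 0.50 + 2.50 + 1.21 + 0.96 + 2.40 = 8.12
Sum of distinct covariances = 7.69
σ²_T = Σσ²ᵢ + 2·Σcov = 8.12 + 2 × 7.69 = 23.50
α = (6/5)·(1 − 8.12/23.50) = 0.79

Cronbach's α = 0.79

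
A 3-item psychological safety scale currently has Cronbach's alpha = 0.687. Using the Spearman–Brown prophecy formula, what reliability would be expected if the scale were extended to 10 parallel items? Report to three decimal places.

predicted reliability = 0.880

Length factor m = 10/3 = 3.3333
α' = m·α / (1 + (m−1)·α)
   = 10/3 × 0.687 / (1 + (10/3 − 1) × 0.687)
   = 2.2900 / 2.6030 = 0.880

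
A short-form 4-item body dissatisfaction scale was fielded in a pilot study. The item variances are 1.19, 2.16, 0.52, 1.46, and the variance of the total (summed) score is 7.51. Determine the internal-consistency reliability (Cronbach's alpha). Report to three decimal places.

sum of item variances = 1.19 + 2.16 + 0.52 + 1.46 = 5.33
α = (k/(k−1))·(1 − sum of item variances/σ²_T) = (4/3)·(1 − 5.33/7.51) = 0.387

Cronbach's alpha = 0.387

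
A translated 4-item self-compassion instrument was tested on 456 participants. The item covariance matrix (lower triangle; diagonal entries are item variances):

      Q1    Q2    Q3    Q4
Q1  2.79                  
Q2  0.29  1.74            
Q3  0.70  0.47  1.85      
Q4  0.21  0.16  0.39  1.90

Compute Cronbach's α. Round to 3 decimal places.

Cronbach's α = 0.465

ΣVar(i) = 2.79 + 1.74 + 1.85 + 1.90 = 8.28
Sum of the distinct covariances = 2.22
σ²_T = 8.28 + 2 × 2.22 = 12.72
α = (k/(k−1))·(1 − ΣVar(i)/σ²_T) = (4/3)·(1 − 8.28/12.72) = 0.465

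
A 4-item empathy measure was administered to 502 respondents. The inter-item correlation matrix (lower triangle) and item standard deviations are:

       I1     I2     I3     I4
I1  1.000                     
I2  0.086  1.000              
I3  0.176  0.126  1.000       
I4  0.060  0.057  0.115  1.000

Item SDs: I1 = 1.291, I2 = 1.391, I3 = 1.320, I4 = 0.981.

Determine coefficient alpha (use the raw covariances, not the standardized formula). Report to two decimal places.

Σσ²ᵢ = 1.291² + 1.391² + 1.320² + 0.981² = 6.3063
Covariances σ_ij = r_ij · s_i · s_j:
  σ(I1,I2) = 0.086 × 1.291 × 1.391 = 0.1544
  σ(I1,I3) = 0.176 × 1.291 × 1.320 = 0.2999
  σ(I1,I4) = 0.060 × 1.291 × 0.981 = 0.0760
  σ(I2,I3) = 0.126 × 1.391 × 1.320 = 0.2314
  σ(I2,I4) = 0.057 × 1.391 × 0.981 = 0.0778
  σ(I3,I4) = 0.115 × 1.320 × 0.981 = 0.1489
σ²_T = Σσ²ᵢ + 2·Σσ_ij = 6.3063 + 2 × 0.9884 = 8.2831
α = (4/3)·(1 − 6.3063/8.2831) = 0.32

coefficient alpha = 0.32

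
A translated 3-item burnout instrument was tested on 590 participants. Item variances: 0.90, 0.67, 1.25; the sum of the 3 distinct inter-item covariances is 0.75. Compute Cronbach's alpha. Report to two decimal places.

Σσᵢ² = 0.90 + 0.67 + 1.25 = 2.82
Sum of distinct covariances = 0.75
Var(T) = Σσᵢ² + 2·Σcov = 2.82 + 2 × 0.75 = 4.32
α = (3/2)·(1 − 2.82/4.32) = 0.52

Cronbach's alpha = 0.52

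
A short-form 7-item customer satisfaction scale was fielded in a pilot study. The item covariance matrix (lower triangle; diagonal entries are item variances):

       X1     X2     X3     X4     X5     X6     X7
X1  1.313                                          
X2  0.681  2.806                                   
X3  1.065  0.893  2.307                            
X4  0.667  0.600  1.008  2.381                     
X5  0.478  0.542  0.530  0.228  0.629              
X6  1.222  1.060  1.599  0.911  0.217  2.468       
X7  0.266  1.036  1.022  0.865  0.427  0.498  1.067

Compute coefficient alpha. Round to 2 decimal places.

α = 0.83

sum of item variances = 1.313 + 2.806 + 2.307 + 2.381 + 0.629 + 2.468 + 1.067 = 12.971
Sum of off-diagonal covariances = 15.815
σ²_total = 12.971 + 2 × 15.815 = 44.601
α = (k/(k−1))·(1 − sum of item variances/σ²_total) = (7/6)·(1 − 12.971/44.601) = 0.83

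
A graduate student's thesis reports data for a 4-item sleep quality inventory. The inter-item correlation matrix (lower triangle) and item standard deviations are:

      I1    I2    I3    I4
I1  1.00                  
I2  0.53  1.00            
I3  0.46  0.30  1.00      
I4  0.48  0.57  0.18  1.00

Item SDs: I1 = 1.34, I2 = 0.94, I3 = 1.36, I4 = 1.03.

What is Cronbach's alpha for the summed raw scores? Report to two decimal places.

Σσ²ᵢ = 1.34² + 0.94² + 1.36² + 1.03² = 5.5897
Covariances σ_ij = r_ij · s_i · s_j:
  σ(I1,I2) = 0.53 × 1.34 × 0.94 = 0.6676
  σ(I1,I3) = 0.46 × 1.34 × 1.36 = 0.8383
  σ(I1,I4) = 0.48 × 1.34 × 1.03 = 0.6625
  σ(I2,I3) = 0.30 × 0.94 × 1.36 = 0.3835
  σ(I2,I4) = 0.57 × 0.94 × 1.03 = 0.5519
  σ(I3,I4) = 0.18 × 1.36 × 1.03 = 0.2521
σ²_T = Σσ²ᵢ + 2·Σσ_ij = 5.5897 + 2 × 3.3559 = 12.3015
α = (4/3)·(1 − 5.5897/12.3015) = 0.73

α = 0.73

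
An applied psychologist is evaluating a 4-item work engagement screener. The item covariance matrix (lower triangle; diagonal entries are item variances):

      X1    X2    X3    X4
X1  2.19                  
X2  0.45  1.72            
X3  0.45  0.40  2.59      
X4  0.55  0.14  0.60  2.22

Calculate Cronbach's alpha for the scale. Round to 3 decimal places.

Cronbach's alpha = 0.497

Σσᵢ² = 2.19 + 1.72 + 2.59 + 2.22 = 8.72
Sum of the distinct covariances = 2.59
total variance = 8.72 + 2 × 2.59 = 13.90
α = (k/(k−1))·(1 − Σσᵢ²/total variance) = (4/3)·(1 − 8.72/13.90) = 0.497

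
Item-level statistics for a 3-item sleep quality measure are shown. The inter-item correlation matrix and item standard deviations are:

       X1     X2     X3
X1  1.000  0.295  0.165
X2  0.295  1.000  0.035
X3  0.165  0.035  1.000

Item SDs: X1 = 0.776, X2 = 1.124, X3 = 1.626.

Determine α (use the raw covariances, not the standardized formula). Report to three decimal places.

α = 0.285

Σσ²ᵢ = 0.776² + 1.124² + 1.626² = 4.5094
Covariances σ_ij = r_ij · s_i · s_j:
  σ(X1,X2) = 0.295 × 0.776 × 1.124 = 0.2573
  σ(X1,X3) = 0.165 × 0.776 × 1.626 = 0.2082
  σ(X2,X3) = 0.035 × 1.124 × 1.626 = 0.0640
σ²_T = Σσ²ᵢ + 2·Σσ_ij = 4.5094 + 2 × 0.5295 = 5.5684
α = (3/2)·(1 − 4.5094/5.5684) = 0.285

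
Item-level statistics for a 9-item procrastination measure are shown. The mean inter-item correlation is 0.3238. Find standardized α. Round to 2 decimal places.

standardized α = 0.81

Standardized α = k·r̄ / (1 + (k−1)·r̄) = 9 × 0.3238 / (1 + 8 × 0.3238)
  = 2.9142 / 3.5904 = 0.81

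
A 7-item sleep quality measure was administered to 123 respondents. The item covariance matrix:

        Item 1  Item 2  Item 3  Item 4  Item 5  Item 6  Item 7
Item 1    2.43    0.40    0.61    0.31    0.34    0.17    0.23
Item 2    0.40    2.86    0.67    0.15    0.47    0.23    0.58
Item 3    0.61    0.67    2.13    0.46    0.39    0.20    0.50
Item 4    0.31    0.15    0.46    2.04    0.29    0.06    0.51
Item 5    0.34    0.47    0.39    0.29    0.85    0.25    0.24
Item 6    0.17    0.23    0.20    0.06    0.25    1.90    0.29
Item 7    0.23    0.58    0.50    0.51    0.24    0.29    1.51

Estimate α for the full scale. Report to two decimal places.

α = 0.60

sum of item variances = 2.43 + 2.86 + 2.13 + 2.04 + 0.85 + 1.90 + 1.51 = 13.72
Sum of off-diagonal covariances = 7.35
σ²_T = 13.72 + 2 × 7.35 = 28.42
α = (k/(k−1))·(1 − sum of item variances/σ²_T) = (7/6)·(1 − 13.72/28.42) = 0.60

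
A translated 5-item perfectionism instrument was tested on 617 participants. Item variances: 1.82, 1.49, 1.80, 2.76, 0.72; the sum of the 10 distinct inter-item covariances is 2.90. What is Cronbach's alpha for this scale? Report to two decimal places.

α = 0.50

ΣVar(i) = 1.82 + 1.49 + 1.80 + 2.76 + 0.72 = 8.59
Sum of distinct covariances = 2.90
Var(T) = ΣVar(i) + 2·Σcov = 8.59 + 2 × 2.90 = 14.39
α = (5/4)·(1 − 8.59/14.39) = 0.50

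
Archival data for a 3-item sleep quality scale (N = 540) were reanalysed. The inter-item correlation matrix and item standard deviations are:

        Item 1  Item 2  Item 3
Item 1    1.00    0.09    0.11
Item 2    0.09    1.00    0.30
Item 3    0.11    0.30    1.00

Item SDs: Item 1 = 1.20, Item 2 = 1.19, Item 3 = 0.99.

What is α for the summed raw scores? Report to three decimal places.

α = 0.363

Σσ²ᵢ = 1.20² + 1.19² + 0.99² = 3.8362
Covariances σ_ij = r_ij · s_i · s_j:
  σ(Item 1,Item 2) = 0.09 × 1.20 × 1.19 = 0.1285
  σ(Item 1,Item 3) = 0.11 × 1.20 × 0.99 = 0.1307
  σ(Item 2,Item 3) = 0.30 × 1.19 × 0.99 = 0.3534
σ²_T = Σσ²ᵢ + 2·Σσ_ij = 3.8362 + 2 × 0.6126 = 5.0614
α = (3/2)·(1 − 3.8362/5.0614) = 0.363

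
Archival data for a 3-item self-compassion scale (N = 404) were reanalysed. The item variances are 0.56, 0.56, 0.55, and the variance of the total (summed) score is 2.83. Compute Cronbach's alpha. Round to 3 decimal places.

Σσᵢ² = 0.56 + 0.56 + 0.55 = 1.67
α = (k/(k−1))·(1 − Σσᵢ²/σ²_total) = (3/2)·(1 − 1.67/2.83) = 0.615

α = 0.615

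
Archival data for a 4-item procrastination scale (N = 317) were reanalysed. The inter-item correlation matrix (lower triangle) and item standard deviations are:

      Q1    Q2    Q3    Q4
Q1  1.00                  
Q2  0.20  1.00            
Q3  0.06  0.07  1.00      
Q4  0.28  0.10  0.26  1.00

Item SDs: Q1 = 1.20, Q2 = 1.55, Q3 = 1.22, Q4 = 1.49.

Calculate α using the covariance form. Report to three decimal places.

α = 0.430

Σσ²ᵢ = 1.20² + 1.55² + 1.22² + 1.49² = 7.5510
Covariances σ_ij = r_ij · s_i · s_j:
  σ(Q1,Q2) = 0.20 × 1.20 × 1.55 = 0.3720
  σ(Q1,Q3) = 0.06 × 1.20 × 1.22 = 0.0878
  σ(Q1,Q4) = 0.28 × 1.20 × 1.49 = 0.5006
  σ(Q2,Q3) = 0.07 × 1.55 × 1.22 = 0.1324
  σ(Q2,Q4) = 0.10 × 1.55 × 1.49 = 0.2310
  σ(Q3,Q4) = 0.26 × 1.22 × 1.49 = 0.4726
σ²_T = Σσ²ᵢ + 2·Σσ_ij = 7.5510 + 2 × 1.7964 = 11.1438
α = (4/3)·(1 − 7.5510/11.1438) = 0.430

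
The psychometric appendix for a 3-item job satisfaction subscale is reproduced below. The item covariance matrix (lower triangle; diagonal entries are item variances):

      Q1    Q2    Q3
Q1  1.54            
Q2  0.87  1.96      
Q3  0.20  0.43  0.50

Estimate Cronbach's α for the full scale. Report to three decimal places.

Cronbach's α = 0.643

ΣVar(i) = 1.54 + 1.96 + 0.50 = 4.00
Σ_{i<j} σ_ij = 1.50
Var(T) = 4.00 + 2 × 1.50 = 7.00
α = (k/(k−1))·(1 − ΣVar(i)/Var(T)) = (3/2)·(1 − 4.00/7.00) = 0.643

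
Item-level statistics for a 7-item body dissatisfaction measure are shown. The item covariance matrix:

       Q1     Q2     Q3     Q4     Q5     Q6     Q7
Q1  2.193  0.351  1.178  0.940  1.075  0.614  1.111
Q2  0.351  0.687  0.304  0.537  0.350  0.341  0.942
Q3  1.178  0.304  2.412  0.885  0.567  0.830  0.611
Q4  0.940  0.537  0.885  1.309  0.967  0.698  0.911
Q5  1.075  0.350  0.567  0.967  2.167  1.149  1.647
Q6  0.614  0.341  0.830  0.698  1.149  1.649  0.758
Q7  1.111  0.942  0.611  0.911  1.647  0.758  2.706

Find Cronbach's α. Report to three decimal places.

Cronbach's α = 0.839

Σσᵢ² = 2.193 + 0.687 + 2.412 + 1.309 + 2.167 + 1.649 + 2.706 = 13.123
Sum of off-diagonal covariances = 16.766
σ²_total = 13.123 + 2 × 16.766 = 46.655
α = (k/(k−1))·(1 − Σσᵢ²/σ²_total) = (7/6)·(1 − 13.123/46.655) = 0.839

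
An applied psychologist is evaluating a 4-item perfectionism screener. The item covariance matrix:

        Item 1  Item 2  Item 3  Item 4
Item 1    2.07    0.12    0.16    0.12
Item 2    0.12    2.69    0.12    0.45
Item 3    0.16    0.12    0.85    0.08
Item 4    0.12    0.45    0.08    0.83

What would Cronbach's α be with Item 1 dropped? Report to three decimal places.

Cronbach's α = 0.344

Remaining items: Item 2, Item 3, Item 4 (k = 3).
ΣVar(i) = 2.69 + 0.85 + 0.83 = 4.37
Var(T) = 4.37 + 2 × 0.65 = 5.67
α (item deleted) = (3/2)·(1 − 4.37/5.67) = 0.344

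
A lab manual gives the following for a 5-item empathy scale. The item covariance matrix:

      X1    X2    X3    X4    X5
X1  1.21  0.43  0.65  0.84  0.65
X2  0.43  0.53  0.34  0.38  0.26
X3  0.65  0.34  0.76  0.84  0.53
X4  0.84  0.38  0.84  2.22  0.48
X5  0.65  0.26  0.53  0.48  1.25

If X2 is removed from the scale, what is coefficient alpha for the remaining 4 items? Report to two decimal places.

Remaining items: X1, X3, X4, X5 (k = 4).
ΣVar(i) = 1.21 + 0.76 + 2.22 + 1.25 = 5.44
σ²_total = 5.44 + 2 × 3.99 = 13.42
α (item deleted) = (4/3)·(1 − 5.44/13.42) = 0.79

coefficient alpha = 0.79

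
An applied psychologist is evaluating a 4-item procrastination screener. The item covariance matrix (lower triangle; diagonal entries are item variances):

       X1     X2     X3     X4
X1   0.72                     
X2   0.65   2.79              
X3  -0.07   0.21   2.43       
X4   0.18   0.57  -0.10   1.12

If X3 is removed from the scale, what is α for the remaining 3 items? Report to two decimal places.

α = 0.57

Remaining items: X1, X2, X4 (k = 3).
sum of item variances = 0.72 + 2.79 + 1.12 = 4.63
σ²_total = 4.63 + 2 × 1.40 = 7.43
α (item deleted) = (3/2)·(1 − 4.63/7.43) = 0.57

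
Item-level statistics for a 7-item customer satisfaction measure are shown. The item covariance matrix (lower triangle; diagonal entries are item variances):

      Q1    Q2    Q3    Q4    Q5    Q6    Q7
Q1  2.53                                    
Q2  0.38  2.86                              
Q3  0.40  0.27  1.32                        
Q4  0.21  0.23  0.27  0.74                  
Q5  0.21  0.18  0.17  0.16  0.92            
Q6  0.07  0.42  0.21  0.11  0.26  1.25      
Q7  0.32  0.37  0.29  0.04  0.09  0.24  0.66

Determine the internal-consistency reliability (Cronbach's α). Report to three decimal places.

α = 0.569

Σσ²ᵢ = 2.53 + 2.86 + 1.32 + 0.74 + 0.92 + 1.25 + 0.66 = 10.28
Sum of off-diagonal covariances = 4.90
σ²_T = 10.28 + 2 × 4.90 = 20.08
α = (k/(k−1))·(1 − Σσ²ᵢ/σ²_T) = (7/6)·(1 − 10.28/20.08) = 0.569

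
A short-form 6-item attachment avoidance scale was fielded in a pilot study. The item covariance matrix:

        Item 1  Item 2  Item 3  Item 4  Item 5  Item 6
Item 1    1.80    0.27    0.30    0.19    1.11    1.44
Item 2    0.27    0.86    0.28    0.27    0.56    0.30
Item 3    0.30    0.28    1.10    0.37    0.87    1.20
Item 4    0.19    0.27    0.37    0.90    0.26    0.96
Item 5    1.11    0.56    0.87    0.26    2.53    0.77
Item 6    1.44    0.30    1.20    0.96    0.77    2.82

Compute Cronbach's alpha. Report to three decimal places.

Σσᵢ² = 1.80 + 0.86 + 1.10 + 0.90 + 2.53 + 2.82 = 10.01
Σ_{i<j} σ_ij = 9.15
σ²_total = 10.01 + 2 × 9.15 = 28.31
α = (k/(k−1))·(1 − Σσᵢ²/σ²_total) = (6/5)·(1 − 10.01/28.31) = 0.776

α = 0.776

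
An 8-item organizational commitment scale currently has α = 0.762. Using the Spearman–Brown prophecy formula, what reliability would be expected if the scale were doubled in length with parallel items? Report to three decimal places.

predicted reliability = 0.865

Length factor m = 2
α' = m·α / (1 + (m−1)·α)
   = 2 × 0.762 / (1 + (2 − 1) × 0.762)
   = 1.5240 / 1.7620 = 0.865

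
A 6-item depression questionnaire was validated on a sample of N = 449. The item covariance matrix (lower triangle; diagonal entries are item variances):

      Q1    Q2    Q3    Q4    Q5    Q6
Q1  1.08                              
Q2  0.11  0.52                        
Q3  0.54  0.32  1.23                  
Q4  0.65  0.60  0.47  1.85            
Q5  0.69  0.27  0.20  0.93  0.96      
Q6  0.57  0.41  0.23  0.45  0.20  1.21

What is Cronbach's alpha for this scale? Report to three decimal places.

Σσᵢ² = 1.08 + 0.52 + 1.23 + 1.85 + 0.96 + 1.21 = 6.85
Sum of off-diagonal covariances = 6.64
σ²_T = 6.85 + 2 × 6.64 = 20.13
α = (k/(k−1))·(1 − Σσᵢ²/σ²_T) = (6/5)·(1 − 6.85/20.13) = 0.792

α = 0.792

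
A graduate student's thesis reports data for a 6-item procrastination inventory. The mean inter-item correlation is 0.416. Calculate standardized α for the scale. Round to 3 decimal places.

Standardized α = k·r̄ / (1 + (k−1)·r̄) = 6 × 0.416 / (1 + 5 × 0.416)
  = 2.4960 / 3.0800 = 0.810

α = 0.810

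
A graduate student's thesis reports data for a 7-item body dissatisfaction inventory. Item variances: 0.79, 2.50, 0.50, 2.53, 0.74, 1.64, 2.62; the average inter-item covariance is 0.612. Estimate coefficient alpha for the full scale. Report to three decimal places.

Σσ²ᵢ = 0.79 + 2.50 + 0.50 + 2.53 + 0.74 + 1.64 + 2.62 = 11.32
Sum of the 21 distinct covariances = 21 × 0.612 = 12.852
total variance = Σσ²ᵢ + 2·Σcov = 11.32 + 2 × 12.852 = 37.024
α = (7/6)·(1 − 11.32/37.024) = 0.810

coefficient alpha = 0.810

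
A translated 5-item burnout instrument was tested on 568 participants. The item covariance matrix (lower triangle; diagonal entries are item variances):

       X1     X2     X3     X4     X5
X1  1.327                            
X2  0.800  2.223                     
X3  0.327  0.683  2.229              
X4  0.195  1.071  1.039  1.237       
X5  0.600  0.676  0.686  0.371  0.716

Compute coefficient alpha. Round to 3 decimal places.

α = 0.781

Σσᵢ² = 1.327 + 2.223 + 2.229 + 1.237 + 0.716 = 7.732
Sum of the distinct covariances = 6.448
total variance = 7.732 + 2 × 6.448 = 20.628
α = (k/(k−1))·(1 − Σσᵢ²/total variance) = (5/4)·(1 − 7.732/20.628) = 0.781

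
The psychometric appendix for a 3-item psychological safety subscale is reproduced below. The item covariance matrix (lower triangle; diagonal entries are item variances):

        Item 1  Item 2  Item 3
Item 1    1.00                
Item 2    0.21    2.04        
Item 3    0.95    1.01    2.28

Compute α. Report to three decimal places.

α = 0.674

Σσᵢ² = 1.00 + 2.04 + 2.28 = 5.32
Sum of off-diagonal covariances = 2.17
Var(T) = 5.32 + 2 × 2.17 = 9.66
α = (k/(k−1))·(1 − Σσᵢ²/Var(T)) = (3/2)·(1 − 5.32/9.66) = 0.674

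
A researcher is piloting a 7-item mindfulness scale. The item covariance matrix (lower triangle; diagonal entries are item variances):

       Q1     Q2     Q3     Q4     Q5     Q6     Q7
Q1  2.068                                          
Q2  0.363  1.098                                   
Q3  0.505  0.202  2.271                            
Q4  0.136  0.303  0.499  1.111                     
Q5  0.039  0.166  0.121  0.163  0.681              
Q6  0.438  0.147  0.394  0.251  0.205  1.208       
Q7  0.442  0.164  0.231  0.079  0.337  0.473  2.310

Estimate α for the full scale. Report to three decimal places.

α = 0.598

Σσ²ᵢ = 2.068 + 1.098 + 2.271 + 1.111 + 0.681 + 1.208 + 2.310 = 10.747
Sum of the distinct covariances = 5.658
total variance = 10.747 + 2 × 5.658 = 22.063
α = (k/(k−1))·(1 − Σσ²ᵢ/total variance) = (7/6)·(1 − 10.747/22.063) = 0.598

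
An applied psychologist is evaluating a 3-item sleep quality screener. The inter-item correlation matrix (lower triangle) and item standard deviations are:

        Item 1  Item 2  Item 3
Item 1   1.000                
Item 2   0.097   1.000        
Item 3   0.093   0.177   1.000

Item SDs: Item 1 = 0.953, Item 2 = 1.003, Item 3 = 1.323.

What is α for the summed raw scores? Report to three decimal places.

α = 0.293

Σσ²ᵢ = 0.953² + 1.003² + 1.323² = 3.6645
Covariances σ_ij = r_ij · s_i · s_j:
  σ(Item 1,Item 2) = 0.097 × 0.953 × 1.003 = 0.0927
  σ(Item 1,Item 3) = 0.093 × 0.953 × 1.323 = 0.1173
  σ(Item 2,Item 3) = 0.177 × 1.003 × 1.323 = 0.2349
σ²_T = Σσ²ᵢ + 2·Σσ_ij = 3.6645 + 2 × 0.4449 = 4.5543
α = (3/2)·(1 − 3.6645/4.5543) = 0.293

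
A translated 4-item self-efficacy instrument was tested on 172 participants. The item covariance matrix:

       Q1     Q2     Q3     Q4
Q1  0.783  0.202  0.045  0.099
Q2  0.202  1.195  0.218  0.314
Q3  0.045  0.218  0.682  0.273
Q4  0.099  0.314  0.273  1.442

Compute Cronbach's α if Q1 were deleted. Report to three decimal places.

Remaining items: Q2, Q3, Q4 (k = 3).
ΣVar(i) = 1.195 + 0.682 + 1.442 = 3.319
σ²_total = 3.319 + 2 × 0.805 = 4.929
α (item deleted) = (3/2)·(1 − 3.319/4.929) = 0.490

Cronbach's α = 0.490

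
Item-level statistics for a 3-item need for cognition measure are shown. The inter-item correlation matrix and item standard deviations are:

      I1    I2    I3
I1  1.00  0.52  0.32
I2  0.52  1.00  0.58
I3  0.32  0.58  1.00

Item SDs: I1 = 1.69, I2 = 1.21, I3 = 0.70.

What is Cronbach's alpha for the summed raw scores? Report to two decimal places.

Σσ²ᵢ = 1.69² + 1.21² + 0.70² = 4.8102
Covariances σ_ij = r_ij · s_i · s_j:
  σ(I1,I2) = 0.52 × 1.69 × 1.21 = 1.0633
  σ(I1,I3) = 0.32 × 1.69 × 0.70 = 0.3786
  σ(I2,I3) = 0.58 × 1.21 × 0.70 = 0.4913
σ²_T = Σσ²ᵢ + 2·Σσ_ij = 4.8102 + 2 × 1.9332 = 8.6766
α = (3/2)·(1 − 4.8102/8.6766) = 0.67

α = 0.67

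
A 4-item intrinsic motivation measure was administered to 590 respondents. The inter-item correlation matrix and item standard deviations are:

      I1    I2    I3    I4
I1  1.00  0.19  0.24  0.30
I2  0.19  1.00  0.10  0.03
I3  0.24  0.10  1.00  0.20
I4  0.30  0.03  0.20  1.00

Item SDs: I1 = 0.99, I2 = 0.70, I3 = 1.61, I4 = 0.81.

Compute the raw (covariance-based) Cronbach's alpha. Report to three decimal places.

Σσ²ᵢ = 0.99² + 0.70² + 1.61² + 0.81² = 4.7183
Covariances σ_ij = r_ij · s_i · s_j:
  σ(I1,I2) = 0.19 × 0.99 × 0.70 = 0.1317
  σ(I1,I3) = 0.24 × 0.99 × 1.61 = 0.3825
  σ(I1,I4) = 0.30 × 0.99 × 0.81 = 0.2406
  σ(I2,I3) = 0.10 × 0.70 × 1.61 = 0.1127
  σ(I2,I4) = 0.03 × 0.70 × 0.81 = 0.0170
  σ(I3,I4) = 0.20 × 1.61 × 0.81 = 0.2608
σ²_T = Σσ²ᵢ + 2·Σσ_ij = 4.7183 + 2 × 1.1453 = 7.0089
α = (4/3)·(1 − 4.7183/7.0089) = 0.436

Cronbach's alpha = 0.436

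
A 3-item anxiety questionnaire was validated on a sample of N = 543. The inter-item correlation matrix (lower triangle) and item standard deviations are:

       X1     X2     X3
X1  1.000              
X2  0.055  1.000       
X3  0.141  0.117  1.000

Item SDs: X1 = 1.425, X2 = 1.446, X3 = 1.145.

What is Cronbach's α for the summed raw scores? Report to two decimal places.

Σσ²ᵢ = 1.425² + 1.446² + 1.145² = 5.4326
Covariances σ_ij = r_ij · s_i · s_j:
  σ(X1,X2) = 0.055 × 1.425 × 1.446 = 0.1133
  σ(X1,X3) = 0.141 × 1.425 × 1.145 = 0.2301
  σ(X2,X3) = 0.117 × 1.446 × 1.145 = 0.1937
σ²_T = Σσ²ᵢ + 2·Σσ_ij = 5.4326 + 2 × 0.5371 = 6.5068
α = (3/2)·(1 − 5.4326/6.5068) = 0.25

Cronbach's α = 0.25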